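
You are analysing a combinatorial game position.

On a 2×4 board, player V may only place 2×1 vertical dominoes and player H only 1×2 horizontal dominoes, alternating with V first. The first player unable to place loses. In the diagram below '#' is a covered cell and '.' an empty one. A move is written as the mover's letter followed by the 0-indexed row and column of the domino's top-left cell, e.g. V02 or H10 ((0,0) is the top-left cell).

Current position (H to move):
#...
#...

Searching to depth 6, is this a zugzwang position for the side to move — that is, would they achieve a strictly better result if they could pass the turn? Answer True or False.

zugzwang(#.../#..., H) = False

[#.../#...] H move#1: H01:+1/###./#...*, H02:+1/#.##/#..., H11:+1/#.../###., H12:+1/#.../#.##
[###./#...] V move#2: V03:-1/####/#..#*
[####/#..#] H move#3: H11:+1/####/####*
[####/####] end (terminal -1, V#4); searched #.../#... to 6
suppose H passes — search the same position with V to move:
pass> [#.../#...] V move#1: V01:-1/##../##.., V02:+1/#.#./#.#.*, V03:-1/#..#/#..#
pass> [#.#./#.#.] end (terminal -1, H#2); searched #.../#... to 6
for H: play +1, pass -1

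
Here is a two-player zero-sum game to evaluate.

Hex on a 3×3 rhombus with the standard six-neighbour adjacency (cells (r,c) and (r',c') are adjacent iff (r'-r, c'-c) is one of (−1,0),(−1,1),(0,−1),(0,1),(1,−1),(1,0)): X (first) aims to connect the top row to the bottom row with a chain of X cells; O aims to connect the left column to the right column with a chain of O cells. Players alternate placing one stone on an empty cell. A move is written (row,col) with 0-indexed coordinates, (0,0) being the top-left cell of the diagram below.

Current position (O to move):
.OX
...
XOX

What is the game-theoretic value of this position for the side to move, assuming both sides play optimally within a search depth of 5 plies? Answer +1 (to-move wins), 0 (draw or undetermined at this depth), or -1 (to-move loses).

value(.OX/.../XOX, O) = -1

[.OX/.../XOX] O move#1: (0,0):-1/OOX/.../XOX*, (1,0):-1/.OX/O../XOX, (1,1):-1/.OX/.O./XOX, (1,2):-1/.OX/..O/XOX
[OOX/.../XOX] X move#2: (1,0):+1/OOX/X../XOX*, (1,1):+1/OOX/.X./XOX, (1,2):+1/OOX/..X/XOX
[OOX/X../XOX] O move#3: (1,1):-1/OOX/XO./XOX*, (1,2):-1/OOX/X.O/XOX
[OOX/XO./XOX] X move#4: (1,2):+1/OOX/XOX/XOX*
[OOX/XOX/XOX] end (terminal -1, O#5); searched .OX/.../XOX to 5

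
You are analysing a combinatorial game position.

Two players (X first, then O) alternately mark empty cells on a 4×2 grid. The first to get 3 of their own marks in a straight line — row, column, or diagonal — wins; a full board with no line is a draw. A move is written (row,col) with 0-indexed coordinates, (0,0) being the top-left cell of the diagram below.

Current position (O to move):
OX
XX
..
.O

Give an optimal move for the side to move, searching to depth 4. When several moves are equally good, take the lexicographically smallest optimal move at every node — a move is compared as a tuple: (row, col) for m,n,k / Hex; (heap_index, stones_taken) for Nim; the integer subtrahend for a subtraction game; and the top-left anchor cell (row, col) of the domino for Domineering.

[OX/XX/../.O] O move#1: (2,0):-1/OX/XX/O./.O, (2,1):+0/OX/XX/.O/.O*, (3,0):-1/OX/XX/../OO
[OX/XX/.O/.O] X move#2: (2,0):+0/OX/XX/XO/.O*, (3,0):+0/OX/XX/.O/XO
[OX/XX/XO/.O] O move#3: (3,0):+0/OX/XX/XO/OO*
[OX/XX/XO/OO] end (terminal +0, X#4); searched OX/XX/../.O to 4

O's best at [OX/XX/../.O]: (2,1)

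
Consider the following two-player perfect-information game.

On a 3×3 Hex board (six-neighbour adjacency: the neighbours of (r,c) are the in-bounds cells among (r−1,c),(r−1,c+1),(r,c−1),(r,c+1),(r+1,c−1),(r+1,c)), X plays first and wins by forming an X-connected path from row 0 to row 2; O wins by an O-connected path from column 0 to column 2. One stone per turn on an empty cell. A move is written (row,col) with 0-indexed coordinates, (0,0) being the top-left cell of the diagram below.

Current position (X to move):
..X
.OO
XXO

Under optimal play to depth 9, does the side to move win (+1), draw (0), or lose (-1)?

value(..X/.OO/XXO, X) = +1

[..X/.OO/XXO] X move#1: (0,0):-1/X.X/.OO/XXO, (0,1):-1/.XX/.OO/XXO, (1,0):+1/..X/XOO/XXO*
[..X/XOO/XXO] O move#2: (0,0):-1/O.X/XOO/XXO*, (0,1):-1/.OX/XOO/XXO
[O.X/XOO/XXO] X move#3: (0,1):+1/OXX/XOO/XXO*
[OXX/XOO/XXO] end (terminal -1, O#4); searched ..X/.OO/XXO to 9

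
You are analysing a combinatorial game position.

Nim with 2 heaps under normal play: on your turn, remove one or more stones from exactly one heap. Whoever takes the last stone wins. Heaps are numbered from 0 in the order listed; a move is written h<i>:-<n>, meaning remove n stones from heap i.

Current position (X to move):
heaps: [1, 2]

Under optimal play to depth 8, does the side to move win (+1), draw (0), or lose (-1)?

value((1,2), X) = +1

[(1,2)] X move#1: h0:-1:-1/(0,2), h1:-1:+1/(1,1)*, h1:-2:-1/(1,0)
[(1,1)] O move#2: h0:-1:-1/(0,1)*, h1:-1:-1/(1,0)
[(0,1)] X move#3: h1:-1:+1/(0,0)*
[(0,0)] end (terminal -1, O#4); searched (1,2) to 8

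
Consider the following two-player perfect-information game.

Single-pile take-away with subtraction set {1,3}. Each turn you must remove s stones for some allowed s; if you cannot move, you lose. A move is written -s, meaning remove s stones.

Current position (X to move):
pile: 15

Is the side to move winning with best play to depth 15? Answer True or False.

X winning at [15]: True

ply 1, X at 15 | -1=+1→14*; -3=+1→12
ply 2, O at 14 | -1=-1→13*; -3=-1→11
ply 3, X at 13 | -1=+1→12*; -3=+1→10
ply 4, O at 12 | -1=-1→11*; -3=-1→9
ply 5, X at 11 | -1=+1→10*; -3=+1→8
ply 6, O at 10 | -1=-1→9*; -3=-1→7
ply 7, X at 9 | -1=+1→8*; -3=+1→6
ply 8, O at 8 | -1=-1→7*; -3=-1→5
ply 9, X at 7 | -1=+1→6*; -3=+1→4
ply 10, O at 6 | -1=-1→5*; -3=-1→3
ply 11, X at 5 | -1=+1→4*; -3=+1→2
ply 12, O at 4 | -1=-1→3*; -3=-1→1
ply 13, X at 3 | -1=+1→2*; -3=+1→0
ply 14, O at 2 | -1=-1→1*
ply 15, X at 1 | -1=+1→0*
ply 16: 0 is terminal -1 (O); from 15 depth 15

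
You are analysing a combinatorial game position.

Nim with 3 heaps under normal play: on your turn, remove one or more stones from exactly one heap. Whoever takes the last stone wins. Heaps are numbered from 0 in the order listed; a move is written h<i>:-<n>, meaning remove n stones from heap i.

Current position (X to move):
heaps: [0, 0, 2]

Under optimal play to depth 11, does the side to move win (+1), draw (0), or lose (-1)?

value((0,0,2), X) = +1

ply 1, X at (0,0,2) | h2:-1=-1→(0,0,1); h2:-2=+1→(0,0,0)*
ply 2: (0,0,0) is terminal -1 (O); from (0,0,2) depth 11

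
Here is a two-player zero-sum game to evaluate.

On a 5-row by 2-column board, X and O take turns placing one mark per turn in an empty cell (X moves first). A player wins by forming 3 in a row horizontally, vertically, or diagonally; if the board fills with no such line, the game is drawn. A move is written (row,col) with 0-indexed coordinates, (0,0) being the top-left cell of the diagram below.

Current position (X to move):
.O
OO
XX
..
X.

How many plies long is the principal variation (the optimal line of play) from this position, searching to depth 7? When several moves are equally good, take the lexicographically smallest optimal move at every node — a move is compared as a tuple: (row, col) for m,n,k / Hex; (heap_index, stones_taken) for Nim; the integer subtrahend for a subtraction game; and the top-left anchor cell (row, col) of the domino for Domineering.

ply 1, X at .O/OO/XX/../X. | (0,0)=+0→XO/OO/XX/../X.; (3,0)=+1→.O/OO/XX/X./X.*; (3,1)=+1→.O/OO/XX/.X/X.; (4,1)=+1→.O/OO/XX/../XX
ply 2: .O/OO/XX/X./X. is terminal -1 (O); from .O/OO/XX/../X. depth 7

PV length from [.O/OO/XX/../X.]: 1 ply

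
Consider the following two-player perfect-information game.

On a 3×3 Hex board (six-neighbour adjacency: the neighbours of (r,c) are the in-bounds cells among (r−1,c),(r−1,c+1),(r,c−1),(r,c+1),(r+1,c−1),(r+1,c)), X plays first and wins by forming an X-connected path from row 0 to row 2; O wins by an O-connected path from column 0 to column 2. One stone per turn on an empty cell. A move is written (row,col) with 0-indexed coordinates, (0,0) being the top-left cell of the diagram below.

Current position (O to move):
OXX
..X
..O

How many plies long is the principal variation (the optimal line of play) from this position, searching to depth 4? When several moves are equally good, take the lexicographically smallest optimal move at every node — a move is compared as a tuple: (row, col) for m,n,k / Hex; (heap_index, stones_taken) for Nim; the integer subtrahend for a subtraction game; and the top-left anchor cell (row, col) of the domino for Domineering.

p1 O@[OXX/..X/..O]: (1,0)[OXX/O.X/..O]-1* (1,1)[OXX/.OX/..O]-1 (2,0)[OXX/..X/O.O]-1 (2,1)[OXX/..X/.OO]-1
p2 X@[OXX/O.X/..O]: (1,1)[OXX/OXX/..O]+1* (2,0)[OXX/O.X/X.O]+1 (2,1)[OXX/O.X/.XO]+1
p3 O@[OXX/OXX/..O]: (2,0)[OXX/OXX/O.O]-1* (2,1)[OXX/OXX/.OO]-1
p4 X@[OXX/OXX/O.O]: (2,1)[OXX/OXX/OXO]+1*
p5 O@[OXX/OXX/OXO] terminal -1; root [OXX/..X/..O] d4

PV length from [OXX/..X/..O]: 4 plies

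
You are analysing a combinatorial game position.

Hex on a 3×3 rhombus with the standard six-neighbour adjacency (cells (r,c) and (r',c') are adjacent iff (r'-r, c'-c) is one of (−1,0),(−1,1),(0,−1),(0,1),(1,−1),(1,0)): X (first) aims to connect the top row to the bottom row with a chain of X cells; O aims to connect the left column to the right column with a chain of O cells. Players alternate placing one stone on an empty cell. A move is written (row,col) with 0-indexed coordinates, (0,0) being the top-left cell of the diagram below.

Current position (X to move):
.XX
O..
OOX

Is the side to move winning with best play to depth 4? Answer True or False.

X winning at [.XX/O../OOX]: True

p1 X@[.XX/O../OOX]: (0,0)[XXX/O../OOX]-1 (1,1)[.XX/OX./OOX]-1 (1,2)[.XX/O.X/OOX]+1*
p2 O@[.XX/O.X/OOX] terminal -1; root [.XX/O../OOX] d4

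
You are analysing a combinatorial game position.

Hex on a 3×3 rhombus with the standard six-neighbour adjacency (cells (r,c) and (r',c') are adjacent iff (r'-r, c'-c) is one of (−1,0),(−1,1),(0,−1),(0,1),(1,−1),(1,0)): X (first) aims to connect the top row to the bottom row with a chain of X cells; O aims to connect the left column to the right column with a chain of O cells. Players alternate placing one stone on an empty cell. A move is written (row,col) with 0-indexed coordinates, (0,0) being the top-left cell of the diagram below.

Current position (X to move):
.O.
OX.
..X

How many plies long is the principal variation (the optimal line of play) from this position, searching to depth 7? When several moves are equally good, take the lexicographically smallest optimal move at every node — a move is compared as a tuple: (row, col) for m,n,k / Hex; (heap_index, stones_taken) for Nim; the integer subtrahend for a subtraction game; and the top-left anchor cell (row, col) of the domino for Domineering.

ply 1, X at .O./OX./..X | (0,0)=-1→XO./OX./..X; (0,2)=+1→.OX/OX./..X*; (1,2)=-1→.O./OXX/..X; (2,0)=-1→.O./OX./X.X; (2,1)=-1→.O./OX./.XX
ply 2, O at .OX/OX./..X | (0,0)=-1→OOX/OX./..X*; (1,2)=-1→.OX/OXO/..X; (2,0)=-1→.OX/OX./O.X; (2,1)=-1→.OX/OX./.OX
ply 3, X at OOX/OX./..X | (1,2)=+1→OOX/OXX/..X*; (2,0)=+1→OOX/OX./X.X; (2,1)=+1→OOX/OX./.XX
ply 4: OOX/OXX/..X is terminal -1 (O); from .O./OX./..X depth 7

PV length from [.O./OX./..X]: 3 plies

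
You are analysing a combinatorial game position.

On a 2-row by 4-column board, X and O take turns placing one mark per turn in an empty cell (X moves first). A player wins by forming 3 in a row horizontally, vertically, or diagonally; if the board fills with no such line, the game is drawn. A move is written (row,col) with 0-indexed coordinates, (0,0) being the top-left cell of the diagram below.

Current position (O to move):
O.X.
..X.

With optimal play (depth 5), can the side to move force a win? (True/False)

O winning at [O.X./..X.]: False

p1 O@[O.X./..X.]: (0,1)[OOX./..X.]-1 (0,3)[O.XO/..X.]-1 (1,0)[O.X./O.X.]+0* (1,1)[O.X./.OX.]+0 (1,3)[O.X./..XO]+0
p2 X@[O.X./O.X.]: (0,1)[OXX./O.X.]+0* (0,3)[O.XX/O.X.]+0 (1,1)[O.X./OXX.]+0 (1,3)[O.X./O.XX]+0
p3 O@[OXX./O.X.]: (0,3)[OXXO/O.X.]+0* (1,1)[OXX./OOX.]-1 (1,3)[OXX./O.XO]-1
p4 X@[OXXO/O.X.]: (1,1)[OXXO/OXX.]+0* (1,3)[OXXO/O.XX]+0
p5 O@[OXXO/OXX.]: (1,3)[OXXO/OXXO]+0*
p6 X@[OXXO/OXXO] terminal +0; root [O.X./..X.] d5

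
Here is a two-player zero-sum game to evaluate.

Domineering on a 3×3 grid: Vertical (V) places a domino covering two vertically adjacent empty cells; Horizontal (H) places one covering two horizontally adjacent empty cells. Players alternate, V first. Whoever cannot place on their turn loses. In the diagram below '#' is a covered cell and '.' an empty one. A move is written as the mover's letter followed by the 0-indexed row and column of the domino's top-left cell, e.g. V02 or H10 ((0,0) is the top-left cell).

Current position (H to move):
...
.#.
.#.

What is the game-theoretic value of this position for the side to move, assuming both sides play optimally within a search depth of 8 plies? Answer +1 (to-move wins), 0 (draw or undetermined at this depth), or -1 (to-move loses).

value(.../.#./.#., H) = -1

p1 H@[.../.#./.#.]: H00[##./.#./.#.]-1* H01[.##/.#./.#.]-1
p2 V@[##./.#./.#.]: V02[###/.##/.#.]+1* V10[##./##./##.]+1 V12[##./.##/.##]+1
p3 H@[###/.##/.#.] terminal -1; root [.../.#./.#.] d8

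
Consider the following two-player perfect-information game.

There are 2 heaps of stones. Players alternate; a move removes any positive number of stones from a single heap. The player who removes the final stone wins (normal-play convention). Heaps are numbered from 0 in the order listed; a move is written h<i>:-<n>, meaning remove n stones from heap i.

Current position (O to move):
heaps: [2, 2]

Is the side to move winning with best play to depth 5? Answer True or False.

p1 O@[(2,2)]: h0:-1[(1,2)]-1* h0:-2[(0,2)]-1 h1:-1[(2,1)]-1 h1:-2[(2,0)]-1
p2 X@[(1,2)]: h0:-1[(0,2)]-1 h1:-1[(1,1)]+1* h1:-2[(1,0)]-1
p3 O@[(1,1)]: h0:-1[(0,1)]-1* h1:-1[(1,0)]-1
p4 X@[(0,1)]: h1:-1[(0,0)]+1*
p5 O@[(0,0)] terminal -1; root [(2,2)] d5

O winning at [(2,2)]: False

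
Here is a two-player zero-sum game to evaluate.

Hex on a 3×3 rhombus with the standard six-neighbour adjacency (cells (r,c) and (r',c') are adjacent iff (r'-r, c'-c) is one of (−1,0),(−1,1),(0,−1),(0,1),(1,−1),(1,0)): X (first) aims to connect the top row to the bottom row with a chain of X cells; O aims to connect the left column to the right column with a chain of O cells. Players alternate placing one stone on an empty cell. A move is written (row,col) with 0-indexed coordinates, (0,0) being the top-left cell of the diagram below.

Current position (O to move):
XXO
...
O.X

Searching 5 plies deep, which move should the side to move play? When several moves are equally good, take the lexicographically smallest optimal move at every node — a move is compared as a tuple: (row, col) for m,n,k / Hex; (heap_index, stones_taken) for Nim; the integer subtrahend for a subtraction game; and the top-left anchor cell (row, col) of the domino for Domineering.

p1 O@[XXO/.../O.X]: (1,0)[XXO/O../O.X]-1 (1,1)[XXO/.O./O.X]+1* (1,2)[XXO/..O/O.X]+1 (2,1)[XXO/.../OOX]+1
p2 X@[XXO/.O./O.X] terminal -1; root [XXO/.../O.X] d5

O's best at [XXO/.../O.X]: (1,1)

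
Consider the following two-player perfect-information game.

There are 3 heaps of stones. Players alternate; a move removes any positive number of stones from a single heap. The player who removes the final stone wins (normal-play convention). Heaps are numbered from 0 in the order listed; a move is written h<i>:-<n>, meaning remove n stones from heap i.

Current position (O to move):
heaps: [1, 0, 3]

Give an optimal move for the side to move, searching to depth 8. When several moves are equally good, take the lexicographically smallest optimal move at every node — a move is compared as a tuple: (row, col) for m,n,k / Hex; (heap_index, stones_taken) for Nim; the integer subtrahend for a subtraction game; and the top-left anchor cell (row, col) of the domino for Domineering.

O's best at [(1,0,3)]: h2:-2

p1 O@[(1,0,3)]: h0:-1[(0,0,3)]-1 h2:-1[(1,0,2)]-1 h2:-2[(1,0,1)]+1* h2:-3[(1,0,0)]-1
p2 X@[(1,0,1)]: h0:-1[(0,0,1)]-1* h2:-1[(1,0,0)]-1
p3 O@[(0,0,1)]: h2:-1[(0,0,0)]+1*
p4 X@[(0,0,0)] terminal -1; root [(1,0,3)] d8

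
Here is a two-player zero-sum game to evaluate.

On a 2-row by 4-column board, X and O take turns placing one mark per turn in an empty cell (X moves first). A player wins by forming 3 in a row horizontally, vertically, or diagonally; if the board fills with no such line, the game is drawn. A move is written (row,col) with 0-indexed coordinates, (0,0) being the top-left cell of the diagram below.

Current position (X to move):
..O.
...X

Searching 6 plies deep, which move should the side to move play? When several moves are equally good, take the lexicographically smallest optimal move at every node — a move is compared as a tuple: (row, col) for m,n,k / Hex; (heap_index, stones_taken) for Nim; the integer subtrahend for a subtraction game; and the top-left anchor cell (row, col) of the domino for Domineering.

X's best at [..O./...X]: (0,0)

p1 X@[..O./...X]: (0,0)[X.O./...X]+0* (0,1)[.XO./...X]+0 (0,3)[..OX/...X]+0 (1,0)[..O./X..X]-1 (1,1)[..O./.X.X]+0 (1,2)[..O./..XX]+0
p2 O@[X.O./...X]: (0,1)[XOO./...X]+0* (0,3)[X.OO/...X]+0 (1,0)[X.O./O..X]+0 (1,1)[X.O./.O.X]+0 (1,2)[X.O./..OX]+0
p3 X@[XOO./...X]: (0,3)[XOOX/...X]+0* (1,0)[XOO./X..X]-1 (1,1)[XOO./.X.X]-1 (1,2)[XOO./..XX]-1
p4 O@[XOOX/...X]: (1,0)[XOOX/O..X]+0* (1,1)[XOOX/.O.X]+0 (1,2)[XOOX/..OX]+0
p5 X@[XOOX/O..X]: (1,1)[XOOX/OX.X]+0* (1,2)[XOOX/O.XX]+0
p6 O@[XOOX/OX.X]: (1,2)[XOOX/OXOX]+0*
p7 X@[XOOX/OXOX] terminal +0; root [..O./...X] d6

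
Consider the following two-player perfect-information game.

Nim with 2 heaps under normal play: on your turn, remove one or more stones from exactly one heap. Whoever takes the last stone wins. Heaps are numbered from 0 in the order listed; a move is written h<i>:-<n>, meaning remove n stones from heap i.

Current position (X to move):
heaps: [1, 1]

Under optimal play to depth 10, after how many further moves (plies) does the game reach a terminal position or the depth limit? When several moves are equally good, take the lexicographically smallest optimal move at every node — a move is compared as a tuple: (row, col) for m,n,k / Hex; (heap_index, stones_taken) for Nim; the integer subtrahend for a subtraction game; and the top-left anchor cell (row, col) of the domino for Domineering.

[(1,1)] X move#1: h0:-1:-1/(0,1)*, h1:-1:-1/(1,0)
[(0,1)] O move#2: h1:-1:+1/(0,0)*
[(0,0)] end (terminal -1, X#3); searched (1,1) to 10

PV length from [(1,1)]: 2 plies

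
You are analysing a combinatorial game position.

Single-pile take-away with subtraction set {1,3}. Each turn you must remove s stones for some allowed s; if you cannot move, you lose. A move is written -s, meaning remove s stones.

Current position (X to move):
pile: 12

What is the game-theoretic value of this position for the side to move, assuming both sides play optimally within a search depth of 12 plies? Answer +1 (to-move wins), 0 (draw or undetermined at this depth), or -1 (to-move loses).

p1 X@[12]: -1[11]-1* -3[9]-1
p2 O@[11]: -1[10]+1* -3[8]+1
p3 X@[10]: -1[9]-1* -3[7]-1
p4 O@[9]: -1[8]+1* -3[6]+1
p5 X@[8]: -1[7]-1* -3[5]-1
p6 O@[7]: -1[6]+1* -3[4]+1
p7 X@[6]: -1[5]-1* -3[3]-1
p8 O@[5]: -1[4]+1* -3[2]+1
p9 X@[4]: -1[3]-1* -3[1]-1
p10 O@[3]: -1[2]+1* -3[0]+1
p11 X@[2]: -1[1]-1*
p12 O@[1]: -1[0]+1*
p13 X@[0] terminal -1; root [12] d12

value(12, X) = -1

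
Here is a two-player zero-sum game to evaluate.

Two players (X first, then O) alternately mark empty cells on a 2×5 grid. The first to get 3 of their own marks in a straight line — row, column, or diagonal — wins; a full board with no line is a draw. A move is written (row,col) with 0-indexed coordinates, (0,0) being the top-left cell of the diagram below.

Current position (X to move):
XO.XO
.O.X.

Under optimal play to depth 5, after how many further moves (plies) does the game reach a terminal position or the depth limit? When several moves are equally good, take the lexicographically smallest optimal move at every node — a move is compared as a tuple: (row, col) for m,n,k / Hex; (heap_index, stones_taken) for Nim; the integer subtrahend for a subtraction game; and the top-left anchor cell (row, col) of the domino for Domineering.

ply 1, X at XO.XO/.O.X. | (0,2)=+0→XOXXO/.O.X.*; (1,0)=+0→XO.XO/XO.X.; (1,2)=+0→XO.XO/.OXX.; (1,4)=+0→XO.XO/.O.XX
ply 2, O at XOXXO/.O.X. | (1,0)=+0→XOXXO/OO.X.*; (1,2)=+0→XOXXO/.OOX.; (1,4)=+0→XOXXO/.O.XO
ply 3, X at XOXXO/OO.X. | (1,2)=+0→XOXXO/OOXX.*; (1,4)=-1→XOXXO/OO.XX
ply 4, O at XOXXO/OOXX. | (1,4)=+0→XOXXO/OOXXO*
ply 5: XOXXO/OOXXO is terminal +0 (X); from XO.XO/.O.X. depth 5

PV length from [XO.XO/.O.X.]: 4 plies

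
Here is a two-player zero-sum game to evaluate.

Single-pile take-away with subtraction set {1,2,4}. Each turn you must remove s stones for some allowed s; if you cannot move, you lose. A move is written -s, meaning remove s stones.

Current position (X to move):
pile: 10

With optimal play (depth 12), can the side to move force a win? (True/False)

[10] X move#1: -1:+1/9*, -2:-1/8, -4:+1/6
[9] O move#2: -1:-1/8*, -2:-1/7, -4:-1/5
[8] X move#3: -1:-1/7, -2:+1/6*, -4:-1/4
[6] O move#4: -1:-1/5*, -2:-1/4, -4:-1/2
[5] X move#5: -1:-1/4, -2:+1/3*, -4:-1/1
[3] O move#6: -1:-1/2*, -2:-1/1
[2] X move#7: -1:-1/1, -2:+1/0*
[0] end (terminal -1, O#8); searched 10 to 12

X winning at [10]: True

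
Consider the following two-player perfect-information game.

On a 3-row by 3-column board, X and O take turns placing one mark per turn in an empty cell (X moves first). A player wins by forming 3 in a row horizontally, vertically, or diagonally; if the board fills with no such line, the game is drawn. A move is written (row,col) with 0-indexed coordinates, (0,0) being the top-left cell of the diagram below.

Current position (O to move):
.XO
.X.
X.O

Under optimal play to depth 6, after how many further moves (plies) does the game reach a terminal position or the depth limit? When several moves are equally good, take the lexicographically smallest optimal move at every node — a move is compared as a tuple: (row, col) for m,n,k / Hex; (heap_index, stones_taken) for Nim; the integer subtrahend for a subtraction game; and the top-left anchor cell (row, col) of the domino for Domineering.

PV length from [.XO/.X./X.O]: 1 ply

ply 1, O at .XO/.X./X.O | (0,0)=-1→OXO/.X./X.O; (1,0)=-1→.XO/OX./X.O; (1,2)=+1→.XO/.XO/X.O*; (2,1)=+0→.XO/.X./XOO
ply 2: .XO/.XO/X.O is terminal -1 (X); from .XO/.X./X.O depth 6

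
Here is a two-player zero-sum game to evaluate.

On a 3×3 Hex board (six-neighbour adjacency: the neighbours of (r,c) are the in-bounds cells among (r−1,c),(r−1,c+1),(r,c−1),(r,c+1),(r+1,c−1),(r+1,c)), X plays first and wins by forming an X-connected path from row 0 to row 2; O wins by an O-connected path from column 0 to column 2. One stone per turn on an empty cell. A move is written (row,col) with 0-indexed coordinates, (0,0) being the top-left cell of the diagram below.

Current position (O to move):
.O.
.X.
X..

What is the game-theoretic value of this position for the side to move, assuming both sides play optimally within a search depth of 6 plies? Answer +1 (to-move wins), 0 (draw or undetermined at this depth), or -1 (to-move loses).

p1 O@[.O./.X./X..]: (0,0)[OO./.X./X..]-1 (0,2)[.OO/.X./X..]+1* (1,0)[.O./OX./X..]-1 (1,2)[.O./.XO/X..]-1 (2,1)[.O./.X./XO.]-1 (2,2)[.O./.X./X.O]-1
p2 X@[.OO/.X./X..]: (0,0)[XOO/.X./X..]-1* (1,0)[.OO/XX./X..]-1 (1,2)[.OO/.XX/X..]-1 (2,1)[.OO/.X./XX.]-1 (2,2)[.OO/.X./X.X]-1
p3 O@[XOO/.X./X..]: (1,0)[XOO/OX./X..]+1* (1,2)[XOO/.XO/X..]-1 (2,1)[XOO/.X./XO.]-1 (2,2)[XOO/.X./X.O]-1
p4 X@[XOO/OX./X..] terminal -1; root [.O./.X./X..] d6

value(.O./.X./X.., O) = +1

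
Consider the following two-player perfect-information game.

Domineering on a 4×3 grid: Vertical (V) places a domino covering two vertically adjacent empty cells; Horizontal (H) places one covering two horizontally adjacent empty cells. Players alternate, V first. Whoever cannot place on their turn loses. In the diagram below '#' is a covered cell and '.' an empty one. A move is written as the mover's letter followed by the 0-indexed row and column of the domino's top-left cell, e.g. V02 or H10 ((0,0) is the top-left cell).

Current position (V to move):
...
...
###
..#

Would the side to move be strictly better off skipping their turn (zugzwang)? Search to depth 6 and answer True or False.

zugzwang(.../.../###/..#, V) = False

[.../.../###/..#] V move#1: V00:-1/#../#../###/..#, V01:+1/.#./.#./###/..#*, V02:-1/..#/..#/###/..#
[.#./.#./###/..#] H move#2: H30:-1/.#./.#./###/###*
[.#./.#./###/###] V move#3: V00:+1/##./##./###/###*, V02:+1/.##/.##/###/###
[##./##./###/###] end (terminal -1, H#4); searched .../.../###/..# to 6
suppose V passes — search the same position with H to move:
pass> [.../.../###/..#] H move#1: H00:+1/##./.../###/..#*, H01:+1/.##/.../###/..#, H10:+1/.../##./###/..#, H11:+1/.../.##/###/..#, H30:-1/.../.../###/###
pass> [##./.../###/..#] V move#2: V02:-1/###/..#/###/..#*
pass> [###/..#/###/..#] H move#3: H10:+1/###/###/###/..#*, H30:+1/###/..#/###/###
pass> [###/###/###/..#] end (terminal -1, V#4); searched .../.../###/..# to 6
for V: play +1, pass -1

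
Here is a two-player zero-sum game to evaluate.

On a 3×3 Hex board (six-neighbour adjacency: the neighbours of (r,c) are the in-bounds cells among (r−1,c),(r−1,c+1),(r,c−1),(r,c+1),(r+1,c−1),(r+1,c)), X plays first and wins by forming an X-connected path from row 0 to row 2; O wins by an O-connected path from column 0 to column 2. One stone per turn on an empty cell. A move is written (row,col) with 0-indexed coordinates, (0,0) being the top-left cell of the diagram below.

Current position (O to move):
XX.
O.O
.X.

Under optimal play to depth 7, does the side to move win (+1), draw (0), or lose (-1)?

value(XX./O.O/.X., O) = +1

[XX./O.O/.X.] O move#1: (0,2):-1/XXO/O.O/.X., (1,1):+1/XX./OOO/.X.*, (2,0):-1/XX./O.O/OX., (2,2):-1/XX./O.O/.XO
[XX./OOO/.X.] end (terminal -1, X#2); searched XX./O.O/.X. to 7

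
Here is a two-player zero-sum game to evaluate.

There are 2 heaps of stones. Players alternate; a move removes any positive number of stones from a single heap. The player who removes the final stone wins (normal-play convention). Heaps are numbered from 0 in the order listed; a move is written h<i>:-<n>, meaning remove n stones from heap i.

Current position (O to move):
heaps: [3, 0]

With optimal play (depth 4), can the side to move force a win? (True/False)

O winning at [(3,0)]: True

p1 O@[(3,0)]: h0:-1[(2,0)]-1 h0:-2[(1,0)]-1 h0:-3[(0,0)]+1*
p2 X@[(0,0)] terminal -1; root [(3,0)] d4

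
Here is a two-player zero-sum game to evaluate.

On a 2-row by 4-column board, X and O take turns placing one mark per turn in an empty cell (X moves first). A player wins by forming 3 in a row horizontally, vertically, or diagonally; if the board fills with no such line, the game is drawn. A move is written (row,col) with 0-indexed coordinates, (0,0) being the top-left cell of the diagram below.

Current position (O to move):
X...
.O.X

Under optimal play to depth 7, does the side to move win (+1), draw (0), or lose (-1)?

value(X.../.O.X, O) = 0

ply 1, O at X.../.O.X | (0,1)=+0→XO../.O.X*; (0,2)=+0→X.O./.O.X; (0,3)=+0→X..O/.O.X; (1,0)=+0→X.../OO.X; (1,2)=+0→X.../.OOX
ply 2, X at XO../.O.X | (0,2)=+0→XOX./.O.X*; (0,3)=+0→XO.X/.O.X; (1,0)=+0→XO../XO.X; (1,2)=+0→XO../.OXX
ply 3, O at XOX./.O.X | (0,3)=+0→XOXO/.O.X*; (1,0)=+0→XOX./OO.X; (1,2)=+0→XOX./.OOX
ply 4, X at XOXO/.O.X | (1,0)=+0→XOXO/XO.X*; (1,2)=+0→XOXO/.OXX
ply 5, O at XOXO/XO.X | (1,2)=+0→XOXO/XOOX*
ply 6: XOXO/XOOX is terminal +0 (X); from X.../.O.X depth 7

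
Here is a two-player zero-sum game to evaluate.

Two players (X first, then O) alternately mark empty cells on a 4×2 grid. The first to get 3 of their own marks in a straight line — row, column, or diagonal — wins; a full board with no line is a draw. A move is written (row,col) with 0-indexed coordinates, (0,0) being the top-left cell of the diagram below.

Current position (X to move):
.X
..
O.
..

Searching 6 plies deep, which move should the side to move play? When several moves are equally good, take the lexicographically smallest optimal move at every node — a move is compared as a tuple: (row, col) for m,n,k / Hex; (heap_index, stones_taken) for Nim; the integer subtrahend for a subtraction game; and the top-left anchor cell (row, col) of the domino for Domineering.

X's best at [.X/../O./..]: (0,0)

ply 1, X at .X/../O./.. | (0,0)=+0→XX/../O./..*; (1,0)=+0→.X/X./O./..; (1,1)=+0→.X/.X/O./..; (2,1)=+0→.X/../OX/..; (3,0)=+0→.X/../O./X.; (3,1)=-1→.X/../O./.X
ply 2, O at XX/../O./.. | (1,0)=+0→XX/O./O./..*; (1,1)=+0→XX/.O/O./..; (2,1)=+0→XX/../OO/..; (3,0)=+0→XX/../O./O.; (3,1)=+0→XX/../O./.O
ply 3, X at XX/O./O./.. | (1,1)=-1→XX/OX/O./..; (2,1)=-1→XX/O./OX/..; (3,0)=+0→XX/O./O./X.*; (3,1)=-1→XX/O./O./.X
ply 4, O at XX/O./O./X. | (1,1)=+0→XX/OO/O./X.*; (2,1)=+0→XX/O./OO/X.; (3,1)=+0→XX/O./O./XO
ply 5, X at XX/OO/O./X. | (2,1)=+0→XX/OO/OX/X.*; (3,1)=+0→XX/OO/O./XX
ply 6, O at XX/OO/OX/X. | (3,1)=+0→XX/OO/OX/XO*
ply 7: XX/OO/OX/XO is terminal +0 (X); from .X/../O./.. depth 6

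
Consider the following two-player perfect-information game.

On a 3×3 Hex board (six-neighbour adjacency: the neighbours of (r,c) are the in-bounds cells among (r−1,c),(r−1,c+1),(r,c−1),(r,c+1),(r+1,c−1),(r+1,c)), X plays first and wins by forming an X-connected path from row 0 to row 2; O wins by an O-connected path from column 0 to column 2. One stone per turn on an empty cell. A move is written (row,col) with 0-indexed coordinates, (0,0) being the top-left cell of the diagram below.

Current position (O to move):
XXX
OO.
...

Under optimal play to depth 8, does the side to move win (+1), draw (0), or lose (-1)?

value(XXX/OO./..., O) = +1

[XXX/OO./...] O move#1: (1,2):+1/XXX/OOO/...*, (2,0):-1/XXX/OO./O.., (2,1):+1/XXX/OO./.O., (2,2):+1/XXX/OO./..O
[XXX/OOO/...] end (terminal -1, X#2); searched XXX/OO./... to 8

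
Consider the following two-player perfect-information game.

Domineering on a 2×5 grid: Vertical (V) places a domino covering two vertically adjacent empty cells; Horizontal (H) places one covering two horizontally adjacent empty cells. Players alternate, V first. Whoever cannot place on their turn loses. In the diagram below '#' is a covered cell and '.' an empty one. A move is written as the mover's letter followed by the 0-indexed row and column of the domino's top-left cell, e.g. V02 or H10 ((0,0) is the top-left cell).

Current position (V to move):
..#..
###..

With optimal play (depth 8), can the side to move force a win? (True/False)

V winning at [..#../###..]: True

[..#../###..] V move#1: V03:+1/..##./####.*, V04:+1/..#.#/###.#
[..##./####.] H move#2: H00:-1/####./####.*
[####./####.] V move#3: V04:+1/#####/#####*
[#####/#####] end (terminal -1, H#4); searched ..#../###.. to 8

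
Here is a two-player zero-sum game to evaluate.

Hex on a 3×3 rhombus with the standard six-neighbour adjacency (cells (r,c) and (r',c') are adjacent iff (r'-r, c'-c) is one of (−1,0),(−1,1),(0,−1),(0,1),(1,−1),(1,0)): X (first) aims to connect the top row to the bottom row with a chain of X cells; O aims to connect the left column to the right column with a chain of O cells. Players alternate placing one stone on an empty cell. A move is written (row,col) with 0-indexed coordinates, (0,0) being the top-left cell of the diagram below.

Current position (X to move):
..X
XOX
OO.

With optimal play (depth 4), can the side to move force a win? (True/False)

p1 X@[..X/XOX/OO.]: (0,0)[X.X/XOX/OO.]-1 (0,1)[.XX/XOX/OO.]-1 (2,2)[..X/XOX/OOX]+1*
p2 O@[..X/XOX/OOX] terminal -1; root [..X/XOX/OO.] d4

X winning at [..X/XOX/OO.]: True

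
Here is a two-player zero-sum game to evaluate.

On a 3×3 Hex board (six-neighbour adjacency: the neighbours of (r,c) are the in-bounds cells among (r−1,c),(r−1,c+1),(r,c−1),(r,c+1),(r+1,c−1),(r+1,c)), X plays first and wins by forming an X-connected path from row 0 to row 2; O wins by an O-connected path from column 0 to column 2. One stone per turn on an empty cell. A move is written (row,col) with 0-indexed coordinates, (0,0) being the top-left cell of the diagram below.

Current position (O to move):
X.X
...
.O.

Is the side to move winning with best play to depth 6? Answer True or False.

O winning at [X.X/.../.O.]: True

ply 1, O at X.X/.../.O. | (0,1)=-1→XOX/.../.O.; (1,0)=+1→X.X/O../.O.*; (1,1)=+1→X.X/.O./.O.; (1,2)=-1→X.X/..O/.O.; (2,0)=+1→X.X/.../OO.; (2,2)=-1→X.X/.../.OO
ply 2, X at X.X/O../.O. | (0,1)=-1→XXX/O../.O.*; (1,1)=-1→X.X/OX./.O.; (1,2)=-1→X.X/O.X/.O.; (2,0)=-1→X.X/O../XO.; (2,2)=-1→X.X/O../.OX
ply 3, O at XXX/O../.O. | (1,1)=+1→XXX/OO./.O.*; (1,2)=+1→XXX/O.O/.O.; (2,0)=+1→XXX/O../OO.; (2,2)=+1→XXX/O../.OO
ply 4, X at XXX/OO./.O. | (1,2)=-1→XXX/OOX/.O.*; (2,0)=-1→XXX/OO./XO.; (2,2)=-1→XXX/OO./.OX
ply 5, O at XXX/OOX/.O. | (2,0)=-1→XXX/OOX/OO.; (2,2)=+1→XXX/OOX/.OO*
ply 6: XXX/OOX/.OO is terminal -1 (X); from X.X/.../.O. depth 6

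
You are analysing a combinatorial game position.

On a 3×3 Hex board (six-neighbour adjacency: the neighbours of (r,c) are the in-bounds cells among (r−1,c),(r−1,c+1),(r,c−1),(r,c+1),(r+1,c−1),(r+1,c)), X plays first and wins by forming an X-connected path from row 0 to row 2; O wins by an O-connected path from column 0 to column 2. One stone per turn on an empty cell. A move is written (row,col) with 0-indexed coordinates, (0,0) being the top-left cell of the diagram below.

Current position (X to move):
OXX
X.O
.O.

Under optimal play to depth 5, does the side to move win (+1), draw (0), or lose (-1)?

ply 1, X at OXX/X.O/.O. | (1,1)=-1→OXX/XXO/.O.; (2,0)=+1→OXX/X.O/XO.*; (2,2)=-1→OXX/X.O/.OX
ply 2: OXX/X.O/XO. is terminal -1 (O); from OXX/X.O/.O. depth 5

value(OXX/X.O/.O., X) = +1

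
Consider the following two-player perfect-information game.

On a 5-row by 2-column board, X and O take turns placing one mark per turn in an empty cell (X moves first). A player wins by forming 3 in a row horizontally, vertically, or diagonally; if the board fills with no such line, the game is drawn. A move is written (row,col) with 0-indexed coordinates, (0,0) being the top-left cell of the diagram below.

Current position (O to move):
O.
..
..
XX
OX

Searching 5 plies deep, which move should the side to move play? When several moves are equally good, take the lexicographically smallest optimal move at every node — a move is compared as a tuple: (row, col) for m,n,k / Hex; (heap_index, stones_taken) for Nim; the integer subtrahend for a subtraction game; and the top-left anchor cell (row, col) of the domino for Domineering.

O's best at [O./../../XX/OX]: (2,1)

p1 O@[O./../../XX/OX]: (0,1)[OO/../../XX/OX]-1 (1,0)[O./O./../XX/OX]-1 (1,1)[O./.O/../XX/OX]-1 (2,0)[O./../O./XX/OX]-1 (2,1)[O./../.O/XX/OX]+0*
p2 X@[O./../.O/XX/OX]: (0,1)[OX/../.O/XX/OX]+0* (1,0)[O./X./.O/XX/OX]+0 (1,1)[O./.X/.O/XX/OX]+0 (2,0)[O./../XO/XX/OX]+0
p3 O@[OX/../.O/XX/OX]: (1,0)[OX/O./.O/XX/OX]+0* (1,1)[OX/.O/.O/XX/OX]+0 (2,0)[OX/../OO/XX/OX]+0
p4 X@[OX/O./.O/XX/OX]: (1,1)[OX/OX/.O/XX/OX]-1 (2,0)[OX/O./XO/XX/OX]+0*
p5 O@[OX/O./XO/XX/OX]: (1,1)[OX/OO/XO/XX/OX]+0*
p6 X@[OX/OO/XO/XX/OX] terminal +0; root [O./../../XX/OX] d5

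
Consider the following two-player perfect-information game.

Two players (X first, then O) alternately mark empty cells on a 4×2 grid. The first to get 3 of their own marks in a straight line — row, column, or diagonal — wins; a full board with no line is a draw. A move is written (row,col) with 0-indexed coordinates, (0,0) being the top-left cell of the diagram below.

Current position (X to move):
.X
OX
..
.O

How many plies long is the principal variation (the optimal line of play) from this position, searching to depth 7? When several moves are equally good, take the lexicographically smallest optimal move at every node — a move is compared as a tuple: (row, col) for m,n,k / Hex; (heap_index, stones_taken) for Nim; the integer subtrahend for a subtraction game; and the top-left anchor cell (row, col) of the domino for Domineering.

ply 1, X at .X/OX/../.O | (0,0)=+0→XX/OX/../.O; (2,0)=+0→.X/OX/X./.O; (2,1)=+1→.X/OX/.X/.O*; (3,0)=+0→.X/OX/../XO
ply 2: .X/OX/.X/.O is terminal -1 (O); from .X/OX/../.O depth 7

PV length from [.X/OX/../.O]: 1 ply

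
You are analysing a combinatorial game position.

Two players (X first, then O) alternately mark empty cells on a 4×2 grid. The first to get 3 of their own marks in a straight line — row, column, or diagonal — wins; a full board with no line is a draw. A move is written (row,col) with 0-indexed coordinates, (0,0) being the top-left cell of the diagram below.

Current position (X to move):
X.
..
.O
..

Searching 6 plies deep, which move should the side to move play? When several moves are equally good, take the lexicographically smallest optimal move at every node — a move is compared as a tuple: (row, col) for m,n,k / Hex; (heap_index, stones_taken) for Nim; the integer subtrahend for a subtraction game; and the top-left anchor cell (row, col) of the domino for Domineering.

[X./../.O/..] X move#1: (0,1):+0/XX/../.O/..*, (1,0):+0/X./X./.O/.., (1,1):+0/X./.X/.O/.., (2,0):+0/X./../XO/.., (3,0):-1/X./../.O/X., (3,1):+0/X./../.O/.X
[XX/../.O/..] O move#2: (1,0):+0/XX/O./.O/..*, (1,1):+0/XX/.O/.O/.., (2,0):+0/XX/../OO/.., (3,0):+0/XX/../.O/O., (3,1):+0/XX/../.O/.O
[XX/O./.O/..] X move#3: (1,1):+0/XX/OX/.O/..*, (2,0):+0/XX/O./XO/.., (3,0):+0/XX/O./.O/X., (3,1):+0/XX/O./.O/.X
[XX/OX/.O/..] O move#4: (2,0):+0/XX/OX/OO/..*, (3,0):+0/XX/OX/.O/O., (3,1):+0/XX/OX/.O/.O
[XX/OX/OO/..] X move#5: (3,0):+0/XX/OX/OO/X.*, (3,1):-1/XX/OX/OO/.X
[XX/OX/OO/X.] O move#6: (3,1):+0/XX/OX/OO/XO*
[XX/OX/OO/XO] end (terminal +0, X#7); searched X./../.O/.. to 6

X's best at [X./../.O/..]: (0,1)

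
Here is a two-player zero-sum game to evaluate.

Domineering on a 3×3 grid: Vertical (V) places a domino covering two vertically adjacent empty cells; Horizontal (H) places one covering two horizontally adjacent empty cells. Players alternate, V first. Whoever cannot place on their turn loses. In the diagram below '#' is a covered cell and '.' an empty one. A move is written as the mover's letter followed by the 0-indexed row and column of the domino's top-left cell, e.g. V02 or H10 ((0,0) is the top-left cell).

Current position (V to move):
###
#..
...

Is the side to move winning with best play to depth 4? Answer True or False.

V winning at [###/#../...]: True

p1 V@[###/#../...]: V11[###/##./.#.]+1* V12[###/#.#/..#]-1
p2 H@[###/##./.#.] terminal -1; root [###/#../...] d4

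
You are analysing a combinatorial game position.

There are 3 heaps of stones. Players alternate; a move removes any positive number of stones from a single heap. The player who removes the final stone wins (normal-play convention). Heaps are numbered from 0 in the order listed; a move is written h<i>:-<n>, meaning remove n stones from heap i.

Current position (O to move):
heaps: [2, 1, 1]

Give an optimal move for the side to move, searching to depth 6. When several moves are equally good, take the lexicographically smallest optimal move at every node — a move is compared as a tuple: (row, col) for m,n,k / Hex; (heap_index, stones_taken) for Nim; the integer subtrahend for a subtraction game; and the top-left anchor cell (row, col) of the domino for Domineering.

O's best at [(2,1,1)]: h0:-2

ply 1, O at (2,1,1) | h0:-1=-1→(1,1,1); h0:-2=+1→(0,1,1)*; h1:-1=-1→(2,0,1); h2:-1=-1→(2,1,0)
ply 2, X at (0,1,1) | h1:-1=-1→(0,0,1)*; h2:-1=-1→(0,1,0)
ply 3, O at (0,0,1) | h2:-1=+1→(0,0,0)*
ply 4: (0,0,0) is terminal -1 (X); from (2,1,1) depth 6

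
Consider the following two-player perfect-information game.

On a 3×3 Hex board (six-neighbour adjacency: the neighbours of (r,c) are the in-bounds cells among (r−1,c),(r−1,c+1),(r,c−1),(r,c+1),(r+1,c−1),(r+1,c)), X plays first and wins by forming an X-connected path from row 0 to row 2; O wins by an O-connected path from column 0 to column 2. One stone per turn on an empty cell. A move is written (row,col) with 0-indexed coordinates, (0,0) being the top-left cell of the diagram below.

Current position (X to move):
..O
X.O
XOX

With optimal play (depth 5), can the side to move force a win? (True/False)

X winning at [..O/X.O/XOX]: True

p1 X@[..O/X.O/XOX]: (0,0)[X.O/X.O/XOX]+1* (0,1)[.XO/X.O/XOX]+1 (1,1)[..O/XXO/XOX]+1
p2 O@[X.O/X.O/XOX] terminal -1; root [..O/X.O/XOX] d5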